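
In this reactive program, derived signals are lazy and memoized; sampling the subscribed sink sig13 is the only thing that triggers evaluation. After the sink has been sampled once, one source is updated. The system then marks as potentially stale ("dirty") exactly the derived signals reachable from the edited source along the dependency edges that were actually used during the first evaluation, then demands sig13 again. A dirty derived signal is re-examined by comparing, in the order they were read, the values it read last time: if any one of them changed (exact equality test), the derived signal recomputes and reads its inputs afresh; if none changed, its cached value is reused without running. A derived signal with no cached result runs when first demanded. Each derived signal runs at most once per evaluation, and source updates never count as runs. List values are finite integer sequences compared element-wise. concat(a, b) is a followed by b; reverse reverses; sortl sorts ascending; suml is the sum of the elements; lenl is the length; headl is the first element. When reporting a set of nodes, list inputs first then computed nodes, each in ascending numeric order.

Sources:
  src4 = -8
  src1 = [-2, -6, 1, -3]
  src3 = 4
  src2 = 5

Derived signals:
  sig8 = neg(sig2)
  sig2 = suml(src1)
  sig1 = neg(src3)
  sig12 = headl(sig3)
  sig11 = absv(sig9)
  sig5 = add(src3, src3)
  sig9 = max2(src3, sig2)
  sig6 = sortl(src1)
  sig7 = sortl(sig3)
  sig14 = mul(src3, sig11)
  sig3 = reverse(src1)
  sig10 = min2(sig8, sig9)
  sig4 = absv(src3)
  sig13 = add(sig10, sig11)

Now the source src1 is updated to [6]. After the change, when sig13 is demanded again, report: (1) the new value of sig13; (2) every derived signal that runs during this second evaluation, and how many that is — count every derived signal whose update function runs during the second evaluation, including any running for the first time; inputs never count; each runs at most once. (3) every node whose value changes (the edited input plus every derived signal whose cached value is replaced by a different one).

Demanding sig13 again yields 0.
6 derived signals run: sig2, sig8, sig9, sig10, sig11, sig13.
The nodes whose values change: src1, sig2, sig8, sig9, sig10, sig11, sig13.

First demand of the output computes:
  sig2 = suml([-2, -6, 1, -3]) = -10
  sig8 = neg(-10) = 10
  sig9 = max2(4, -10) = 4
  sig10 = min2(10, 4) = 4
  sig11 = absv(4) = 4
  sig13 = add(4, 4) = 8

After the edit, cleaning proceeds:
  sig2: a read changed (src1 [-2, -6, 1, -3]->[6]) — executes, giving 6.
  sig8: a read changed (sig2 -10->6) — executes, giving -6.
  sig9: a read changed (sig2 -10->6) — executes, giving 6.
  sig10: a read changed (sig8 10->-6; sig9 4->6) — executes, giving -6.
  sig11: a read changed (sig9 4->6) — executes, giving 6.
  sig13: a read changed (sig10 4->-6; sig11 4->6) — executes, giving 0.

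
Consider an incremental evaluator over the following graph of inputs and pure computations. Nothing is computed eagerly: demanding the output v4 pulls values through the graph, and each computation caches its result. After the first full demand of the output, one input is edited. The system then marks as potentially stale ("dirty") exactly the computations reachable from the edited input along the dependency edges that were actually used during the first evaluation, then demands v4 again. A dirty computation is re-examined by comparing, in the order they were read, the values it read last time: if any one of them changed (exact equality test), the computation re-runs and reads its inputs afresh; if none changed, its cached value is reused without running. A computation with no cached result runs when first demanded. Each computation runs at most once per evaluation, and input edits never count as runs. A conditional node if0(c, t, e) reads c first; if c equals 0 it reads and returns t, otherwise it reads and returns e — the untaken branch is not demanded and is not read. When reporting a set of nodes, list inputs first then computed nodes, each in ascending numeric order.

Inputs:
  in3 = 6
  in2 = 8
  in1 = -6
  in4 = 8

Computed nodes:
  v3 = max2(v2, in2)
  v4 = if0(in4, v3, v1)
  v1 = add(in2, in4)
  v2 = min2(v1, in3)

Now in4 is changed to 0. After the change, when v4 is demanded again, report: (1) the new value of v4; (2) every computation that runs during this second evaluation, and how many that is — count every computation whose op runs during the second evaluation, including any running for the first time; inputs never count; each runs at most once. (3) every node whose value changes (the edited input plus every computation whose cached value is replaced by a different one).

Initial pass — values computed on the first demand:
  v1 = add(8, 8) = 16
  v4 = if0(in4=8 -> else branch v1) = 16

Second demand — change propagation:
  v1: re-runs because in4 8->0; new result 8.
  v2: newly demanded (no cache) — executes and yields 6.
  v3: newly demanded (no cache) — executes and yields 8.
  v4: re-runs because in4 8->0; v1 16->8; new result 8.

The important point: the flipped condition pulls in fresh nodes; v2, v3 run for the first time.

v4 now evaluates to 8.
Run set: v1, v2, v3, v4 (4 run).
Changed values: in4, v1, v4.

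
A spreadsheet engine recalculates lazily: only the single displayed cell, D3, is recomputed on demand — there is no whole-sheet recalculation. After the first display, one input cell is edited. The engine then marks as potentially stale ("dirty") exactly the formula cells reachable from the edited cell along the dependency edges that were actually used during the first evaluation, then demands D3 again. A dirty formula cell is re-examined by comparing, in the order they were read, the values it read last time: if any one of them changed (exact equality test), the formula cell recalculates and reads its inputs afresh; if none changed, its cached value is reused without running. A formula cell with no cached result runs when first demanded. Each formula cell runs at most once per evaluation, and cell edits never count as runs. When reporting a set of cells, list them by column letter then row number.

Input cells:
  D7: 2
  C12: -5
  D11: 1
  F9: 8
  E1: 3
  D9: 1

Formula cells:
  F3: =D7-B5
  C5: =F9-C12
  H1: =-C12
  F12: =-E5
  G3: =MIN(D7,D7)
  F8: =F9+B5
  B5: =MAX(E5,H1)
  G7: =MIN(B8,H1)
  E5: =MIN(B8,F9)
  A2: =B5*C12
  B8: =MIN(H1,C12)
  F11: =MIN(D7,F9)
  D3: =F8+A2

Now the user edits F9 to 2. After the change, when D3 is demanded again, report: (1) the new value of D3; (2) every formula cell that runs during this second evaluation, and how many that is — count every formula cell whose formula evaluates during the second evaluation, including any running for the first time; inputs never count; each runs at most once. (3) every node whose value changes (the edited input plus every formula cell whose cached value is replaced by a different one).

New value of D3: -18.
Formula cells that run: D3, E5, F8 — 3 in total.
Values that change: D3, F8, F9.
Key observation: the cutoff stops propagation at B5 — its inputs' values are unchanged, so it reuses its cache.

First evaluation (everything demanded from the output):
  H1 = -(-5) = 5
  B8 = MIN(5, -5) = -5
  E5 = MIN(-5, 8) = -5
  B5 = MAX(-5, 5) = 5
  A2 = 5 * -5 = -25
  F8 = 8 + 5 = 13
  D3 = 13 + -25 = -12

Propagation after the edit:
  E5: runs — F9 8->2; result -5 (same value as before).
  B5: checked — values it read are unchanged (E5 unchanged, H1 unchanged); reused cached 5 without running.
  A2: checked — values it read are unchanged (B5 unchanged, C12 unchanged); reused cached -25 without running.
  F8: runs — F9 8->2; result 7.
  D3: runs — F8 13->7; result -18.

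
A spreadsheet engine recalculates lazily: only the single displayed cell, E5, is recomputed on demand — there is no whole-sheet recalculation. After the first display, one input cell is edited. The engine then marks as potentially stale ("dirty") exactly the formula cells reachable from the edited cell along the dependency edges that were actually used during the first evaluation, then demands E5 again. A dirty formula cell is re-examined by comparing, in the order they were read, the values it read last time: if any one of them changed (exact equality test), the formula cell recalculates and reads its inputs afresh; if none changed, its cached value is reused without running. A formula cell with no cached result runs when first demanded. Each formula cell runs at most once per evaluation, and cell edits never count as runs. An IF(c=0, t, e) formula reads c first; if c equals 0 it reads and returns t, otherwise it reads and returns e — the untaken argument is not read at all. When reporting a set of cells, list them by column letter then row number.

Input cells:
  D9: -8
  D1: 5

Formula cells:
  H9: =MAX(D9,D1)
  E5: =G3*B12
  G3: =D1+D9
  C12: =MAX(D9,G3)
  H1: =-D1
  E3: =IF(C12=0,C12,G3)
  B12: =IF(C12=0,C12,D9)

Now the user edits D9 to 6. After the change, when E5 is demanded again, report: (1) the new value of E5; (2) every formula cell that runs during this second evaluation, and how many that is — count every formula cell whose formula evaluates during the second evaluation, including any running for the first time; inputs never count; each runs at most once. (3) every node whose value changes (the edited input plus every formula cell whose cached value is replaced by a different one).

New value of E5: 66.
Formula cells that run: B12, C12, E5, G3 — 4 in total.
Values that change: B12, C12, D9, E5, G3.

First evaluation (everything demanded from the output):
  G3 = 5 + -8 = -3
  C12 = MAX(-8, -3) = -3
  B12 = IF(C12=0: C12=-3 -> else branch D9) = -8
  E5 = -3 * -8 = 24

Propagation after the edit:
  G3: runs — D9 -8->6; result 11.
  C12: runs — D9 -8->6; G3 -3->11; result 11.
  B12: runs — C12 -3->11; D9 -8->6; result 6.
  E5: runs — G3 -3->11; B12 -8->6; result 66.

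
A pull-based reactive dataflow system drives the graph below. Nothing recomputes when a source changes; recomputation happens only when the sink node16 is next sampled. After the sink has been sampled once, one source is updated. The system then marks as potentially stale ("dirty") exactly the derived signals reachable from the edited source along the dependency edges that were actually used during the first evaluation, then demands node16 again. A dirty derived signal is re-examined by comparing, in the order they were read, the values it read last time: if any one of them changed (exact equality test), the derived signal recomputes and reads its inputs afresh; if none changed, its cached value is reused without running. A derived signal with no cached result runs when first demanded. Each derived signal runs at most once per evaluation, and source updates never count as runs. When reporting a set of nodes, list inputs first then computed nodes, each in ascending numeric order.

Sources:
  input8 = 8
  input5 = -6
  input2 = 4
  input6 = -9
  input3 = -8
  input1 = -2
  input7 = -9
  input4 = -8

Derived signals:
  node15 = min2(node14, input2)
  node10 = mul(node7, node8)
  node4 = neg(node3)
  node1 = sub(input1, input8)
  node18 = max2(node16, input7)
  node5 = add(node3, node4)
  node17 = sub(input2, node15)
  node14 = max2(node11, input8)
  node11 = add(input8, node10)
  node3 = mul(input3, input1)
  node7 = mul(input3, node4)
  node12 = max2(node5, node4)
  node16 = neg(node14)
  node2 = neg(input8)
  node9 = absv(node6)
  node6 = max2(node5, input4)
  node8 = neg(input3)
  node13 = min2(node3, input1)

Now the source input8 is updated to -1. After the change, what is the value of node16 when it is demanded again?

First evaluation (everything demanded from the output):
  node3 = mul(-8, -2) = 16
  node4 = neg(16) = -16
  node7 = mul(-8, -16) = 128
  node8 = neg(-8) = 8
  node10 = mul(128, 8) = 1024
  node11 = add(8, 1024) = 1032
  node14 = max2(1032, 8) = 1032
  node16 = neg(1032) = -1032

Propagation after the edit:
  node11: runs — input8 8->-1; result 1023.
  node14: runs — node11 1032->1023; input8 8->-1; result 1023.
  node16: runs — node14 1032->1023; result -1023.

New value of node16: -1023.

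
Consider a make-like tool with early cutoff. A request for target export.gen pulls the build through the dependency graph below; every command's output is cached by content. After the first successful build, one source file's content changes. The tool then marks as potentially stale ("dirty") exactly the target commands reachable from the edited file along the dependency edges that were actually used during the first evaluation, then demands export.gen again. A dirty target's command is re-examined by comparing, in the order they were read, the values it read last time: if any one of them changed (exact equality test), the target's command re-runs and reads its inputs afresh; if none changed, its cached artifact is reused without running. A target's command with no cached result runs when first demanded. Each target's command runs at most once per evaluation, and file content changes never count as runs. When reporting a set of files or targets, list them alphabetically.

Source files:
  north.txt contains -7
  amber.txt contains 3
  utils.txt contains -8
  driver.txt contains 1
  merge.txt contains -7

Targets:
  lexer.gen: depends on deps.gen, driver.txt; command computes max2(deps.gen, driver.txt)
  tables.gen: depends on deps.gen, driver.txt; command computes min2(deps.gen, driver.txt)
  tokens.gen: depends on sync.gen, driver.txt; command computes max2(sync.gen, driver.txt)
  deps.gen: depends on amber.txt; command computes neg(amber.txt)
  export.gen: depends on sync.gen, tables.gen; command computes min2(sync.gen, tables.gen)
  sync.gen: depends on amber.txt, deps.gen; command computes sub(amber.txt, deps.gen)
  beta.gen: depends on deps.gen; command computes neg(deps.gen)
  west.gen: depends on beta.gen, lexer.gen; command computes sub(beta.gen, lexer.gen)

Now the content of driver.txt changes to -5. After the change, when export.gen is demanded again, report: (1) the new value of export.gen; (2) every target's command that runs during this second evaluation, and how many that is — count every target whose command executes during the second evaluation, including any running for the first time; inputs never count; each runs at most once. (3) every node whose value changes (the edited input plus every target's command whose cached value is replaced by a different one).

Demanding export.gen again yields -5.
2 target commands run: export.gen, tables.gen.
The nodes whose values change: driver.txt, export.gen, tables.gen.

First demand of the output computes:
  deps.gen = neg(3) = -3
  sync.gen = sub(3, -3) = 6
  tables.gen = min2(-3, 1) = -3
  export.gen = min2(6, -3) = -3

After the edit, cleaning proceeds:
  tables.gen: a read changed (driver.txt 1->-5) — executes, giving -5.
  export.gen: a read changed (tables.gen -3->-5) — executes, giving -5.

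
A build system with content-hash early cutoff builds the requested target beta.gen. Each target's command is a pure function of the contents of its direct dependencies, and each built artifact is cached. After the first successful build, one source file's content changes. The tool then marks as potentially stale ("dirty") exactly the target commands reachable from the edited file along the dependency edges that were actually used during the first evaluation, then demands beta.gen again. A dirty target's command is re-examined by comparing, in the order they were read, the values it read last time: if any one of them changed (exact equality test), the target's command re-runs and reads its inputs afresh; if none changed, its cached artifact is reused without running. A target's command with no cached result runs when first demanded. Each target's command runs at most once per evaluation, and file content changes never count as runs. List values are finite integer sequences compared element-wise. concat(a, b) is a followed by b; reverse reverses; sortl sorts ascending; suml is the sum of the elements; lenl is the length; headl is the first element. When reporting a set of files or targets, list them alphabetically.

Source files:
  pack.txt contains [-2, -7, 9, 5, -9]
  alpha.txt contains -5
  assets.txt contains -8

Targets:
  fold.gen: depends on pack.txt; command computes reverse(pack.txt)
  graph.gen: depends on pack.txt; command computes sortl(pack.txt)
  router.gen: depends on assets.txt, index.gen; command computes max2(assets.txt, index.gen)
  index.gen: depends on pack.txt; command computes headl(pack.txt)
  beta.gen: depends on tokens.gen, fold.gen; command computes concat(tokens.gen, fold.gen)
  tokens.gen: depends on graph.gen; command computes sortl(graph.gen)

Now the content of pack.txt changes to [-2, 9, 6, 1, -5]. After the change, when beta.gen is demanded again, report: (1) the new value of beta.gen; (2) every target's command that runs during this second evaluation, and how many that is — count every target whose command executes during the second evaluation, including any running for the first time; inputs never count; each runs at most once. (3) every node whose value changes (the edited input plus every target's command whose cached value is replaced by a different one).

First evaluation (everything demanded from the output):
  fold.gen = reverse([-2, -7, 9, 5, -9]) = [-9, 5, 9, -7, -2]
  graph.gen = sortl([-2, -7, 9, 5, -9]) = [-9, -7, -2, 5, 9]
  tokens.gen = sortl([-9, -7, -2, 5, 9]) = [-9, -7, -2, 5, 9]
  beta.gen = concat([-9, -7, -2, 5, 9], [-9, 5, 9, -7, -2]) = [-9, -7, -2, 5, 9, -9, 5, 9, -7, -2]

Propagation after the edit:
  fold.gen: runs — pack.txt [-2, -7, 9, 5, -9]->[-2, 9, 6, 1, -5]; result [-5, 1, 6, 9, -2].
  graph.gen: runs — pack.txt [-2, -7, 9, 5, -9]->[-2, 9, 6, 1, -5]; result [-5, -2, 1, 6, 9].
  tokens.gen: runs — graph.gen [-9, -7, -2, 5, 9]->[-5, -2, 1, 6, 9]; result [-5, -2, 1, 6, 9].
  beta.gen: runs — tokens.gen [-9, -7, -2, 5, 9]->[-5, -2, 1, 6, 9]; fold.gen [-9, 5, 9, -7, -2]->[-5, 1, 6, 9, -2]; result [-5, -2, 1, 6, 9, -5, 1, 6, 9, -2].

New value of beta.gen: [-5, -2, 1, 6, 9, -5, 1, 6, 9, -2].
Target commands that run: beta.gen, fold.gen, graph.gen, tokens.gen — 4 in total.
Values that change: beta.gen, fold.gen, graph.gen, pack.txt, tokens.gen.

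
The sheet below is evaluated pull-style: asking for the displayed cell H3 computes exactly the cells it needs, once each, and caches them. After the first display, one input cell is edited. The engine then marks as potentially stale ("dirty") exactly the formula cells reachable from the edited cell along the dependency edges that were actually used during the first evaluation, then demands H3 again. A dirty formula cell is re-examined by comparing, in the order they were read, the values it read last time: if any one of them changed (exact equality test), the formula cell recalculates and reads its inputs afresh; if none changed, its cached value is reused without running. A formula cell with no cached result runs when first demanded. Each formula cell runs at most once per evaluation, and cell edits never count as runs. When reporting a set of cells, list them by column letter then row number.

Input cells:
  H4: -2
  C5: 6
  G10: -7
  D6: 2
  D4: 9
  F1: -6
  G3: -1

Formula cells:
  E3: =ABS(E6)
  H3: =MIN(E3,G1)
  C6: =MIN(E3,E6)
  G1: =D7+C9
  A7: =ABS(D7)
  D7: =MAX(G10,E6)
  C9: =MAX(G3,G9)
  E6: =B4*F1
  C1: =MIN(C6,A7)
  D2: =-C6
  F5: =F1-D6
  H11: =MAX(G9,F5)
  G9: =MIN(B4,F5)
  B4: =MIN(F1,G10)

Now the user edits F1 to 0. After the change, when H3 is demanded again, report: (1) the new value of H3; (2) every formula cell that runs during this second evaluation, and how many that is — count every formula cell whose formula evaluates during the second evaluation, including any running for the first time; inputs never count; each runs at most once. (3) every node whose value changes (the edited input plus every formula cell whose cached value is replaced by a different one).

Demanding H3 again yields -1.
9 formula cells run: B4, C9, D7, E3, E6, F5, G1, G9, H3.
The nodes whose values change: D7, E3, E6, F1, F5, G1, G9, H3.

First demand of the output computes:
  B4 = MIN(-6, -7) = -7
  E6 = -7 * -6 = 42
  D7 = MAX(-7, 42) = 42
  E3 = ABS(42) = 42
  F5 = -6 - 2 = -8
  G9 = MIN(-7, -8) = -8
  C9 = MAX(-1, -8) = -1
  G1 = 42 + -1 = 41
  H3 = MIN(42, 41) = 41

After the edit, cleaning proceeds:
  B4: a read changed (F1 -6->0) — executes, giving -7 — identical to its old value.
  E6: a read changed (F1 -6->0) — executes, giving 0.
  D7: a read changed (E6 42->0) — executes, giving 0.
  E3: a read changed (E6 42->0) — executes, giving 0.
  F5: a read changed (F1 -6->0) — executes, giving -2.
  G9: a read changed (F5 -8->-2) — executes, giving -7.
  C9: a read changed (G9 -8->-7) — executes, giving -1 — identical to its old value.
  G1: a read changed (D7 42->0) — executes, giving -1.
  H3: a read changed (E3 42->0; G1 41->-1) — executes, giving -1.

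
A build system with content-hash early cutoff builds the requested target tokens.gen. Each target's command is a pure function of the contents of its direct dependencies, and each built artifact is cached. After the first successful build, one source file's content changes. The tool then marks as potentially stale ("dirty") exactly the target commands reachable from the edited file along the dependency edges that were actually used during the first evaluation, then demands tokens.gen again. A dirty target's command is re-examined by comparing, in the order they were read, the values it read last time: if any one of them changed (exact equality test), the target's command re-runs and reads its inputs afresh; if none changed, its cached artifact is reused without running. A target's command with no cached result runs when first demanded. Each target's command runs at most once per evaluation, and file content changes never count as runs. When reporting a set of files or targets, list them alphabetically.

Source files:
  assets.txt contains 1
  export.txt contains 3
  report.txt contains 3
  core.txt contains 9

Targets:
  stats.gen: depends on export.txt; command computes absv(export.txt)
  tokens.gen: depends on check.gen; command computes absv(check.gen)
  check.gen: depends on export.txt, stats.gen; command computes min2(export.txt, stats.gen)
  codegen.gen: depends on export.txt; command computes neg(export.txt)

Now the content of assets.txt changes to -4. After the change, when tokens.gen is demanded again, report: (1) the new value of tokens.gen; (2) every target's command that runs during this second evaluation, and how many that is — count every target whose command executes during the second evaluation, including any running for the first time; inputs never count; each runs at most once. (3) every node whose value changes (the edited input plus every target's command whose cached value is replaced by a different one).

New value of tokens.gen: 3.
Target commands that run: none — 0 in total.
Values that change: assets.txt.
Key observation: assets.txt is never demanded by the output, so the edit triggers no recomputation at all.

First evaluation (everything demanded from the output):
  stats.gen = absv(3) = 3
  check.gen = min2(3, 3) = 3
  tokens.gen = absv(3) = 3

Propagation after the edit:
  assets.txt feeds no computation that the output demands — nothing is marked dirty and nothing runs.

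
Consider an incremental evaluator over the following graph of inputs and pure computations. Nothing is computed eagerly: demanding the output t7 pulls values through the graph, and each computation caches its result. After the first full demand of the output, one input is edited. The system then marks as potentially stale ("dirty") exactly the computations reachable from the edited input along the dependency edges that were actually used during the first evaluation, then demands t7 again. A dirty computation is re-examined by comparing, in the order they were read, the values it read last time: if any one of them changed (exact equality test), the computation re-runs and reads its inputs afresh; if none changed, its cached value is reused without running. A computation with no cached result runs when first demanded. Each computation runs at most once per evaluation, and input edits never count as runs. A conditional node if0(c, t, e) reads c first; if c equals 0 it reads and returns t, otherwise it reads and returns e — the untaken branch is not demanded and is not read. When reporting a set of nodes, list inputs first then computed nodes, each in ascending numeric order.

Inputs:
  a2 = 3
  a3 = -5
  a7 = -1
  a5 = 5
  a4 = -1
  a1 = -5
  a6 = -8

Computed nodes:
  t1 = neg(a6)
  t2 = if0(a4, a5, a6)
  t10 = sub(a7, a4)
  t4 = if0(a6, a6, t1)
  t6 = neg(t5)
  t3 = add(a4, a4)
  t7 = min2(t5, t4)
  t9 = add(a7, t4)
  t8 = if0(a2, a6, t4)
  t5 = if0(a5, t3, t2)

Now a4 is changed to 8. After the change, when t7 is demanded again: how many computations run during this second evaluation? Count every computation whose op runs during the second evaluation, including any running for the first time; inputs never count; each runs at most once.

Run set: t2 (1 run).
The important point: t2 recomputes to an identical value, and the output ends up unchanged.

Initial pass — values computed on the first demand:
  t1 = neg(-8) = 8
  t2 = if0(a4=-1 -> else branch a6) = -8
  t4 = if0(a6=-8 -> else branch t1) = 8
  t5 = if0(a5=5 -> else branch t2) = -8
  t7 = min2(-8, 8) = -8

Second demand — change propagation:
  t2: re-runs because a4 -1->8; new result -8 (unchanged).
  t5: re-examined; everything it read last time is the same (a5 unchanged, t2 unchanged) — cache -8 kept, no run.
  t7: re-examined; everything it read last time is the same (t5 unchanged, t4 unchanged) — cache -8 kept, no run.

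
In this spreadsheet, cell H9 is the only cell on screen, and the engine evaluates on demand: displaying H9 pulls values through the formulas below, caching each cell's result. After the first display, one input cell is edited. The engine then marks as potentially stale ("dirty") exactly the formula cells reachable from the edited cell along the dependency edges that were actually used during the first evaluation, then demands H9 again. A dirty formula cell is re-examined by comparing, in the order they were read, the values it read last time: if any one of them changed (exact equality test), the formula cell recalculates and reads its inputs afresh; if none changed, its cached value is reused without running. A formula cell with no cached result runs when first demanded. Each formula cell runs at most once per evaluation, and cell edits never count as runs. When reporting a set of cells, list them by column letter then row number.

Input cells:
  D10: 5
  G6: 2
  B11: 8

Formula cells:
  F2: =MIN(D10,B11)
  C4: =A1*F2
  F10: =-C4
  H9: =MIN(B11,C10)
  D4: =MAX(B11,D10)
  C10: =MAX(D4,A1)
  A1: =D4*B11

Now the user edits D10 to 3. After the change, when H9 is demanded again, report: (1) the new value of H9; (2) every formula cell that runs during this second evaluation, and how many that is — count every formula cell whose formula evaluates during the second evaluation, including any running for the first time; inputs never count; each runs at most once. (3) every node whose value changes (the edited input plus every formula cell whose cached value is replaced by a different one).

H9 now evaluates to 8.
Run set: D4 (1 run).
Changed values: D10.
The important point: D4 recomputes to an identical value, and the output ends up unchanged.

Initial pass — values computed on the first demand:
  D4 = MAX(8, 5) = 8
  A1 = 8 * 8 = 64
  C10 = MAX(8, 64) = 64
  H9 = MIN(8, 64) = 8

Second demand — change propagation:
  D4: re-runs because D10 5->3; new result 8 (unchanged).
  A1: re-examined; everything it read last time is the same (D4 unchanged, B11 unchanged) — cache 64 kept, no run.
  C10: re-examined; everything it read last time is the same (D4 unchanged, A1 unchanged) — cache 64 kept, no run.
  H9: re-examined; everything it read last time is the same (B11 unchanged, C10 unchanged) — cache 8 kept, no run.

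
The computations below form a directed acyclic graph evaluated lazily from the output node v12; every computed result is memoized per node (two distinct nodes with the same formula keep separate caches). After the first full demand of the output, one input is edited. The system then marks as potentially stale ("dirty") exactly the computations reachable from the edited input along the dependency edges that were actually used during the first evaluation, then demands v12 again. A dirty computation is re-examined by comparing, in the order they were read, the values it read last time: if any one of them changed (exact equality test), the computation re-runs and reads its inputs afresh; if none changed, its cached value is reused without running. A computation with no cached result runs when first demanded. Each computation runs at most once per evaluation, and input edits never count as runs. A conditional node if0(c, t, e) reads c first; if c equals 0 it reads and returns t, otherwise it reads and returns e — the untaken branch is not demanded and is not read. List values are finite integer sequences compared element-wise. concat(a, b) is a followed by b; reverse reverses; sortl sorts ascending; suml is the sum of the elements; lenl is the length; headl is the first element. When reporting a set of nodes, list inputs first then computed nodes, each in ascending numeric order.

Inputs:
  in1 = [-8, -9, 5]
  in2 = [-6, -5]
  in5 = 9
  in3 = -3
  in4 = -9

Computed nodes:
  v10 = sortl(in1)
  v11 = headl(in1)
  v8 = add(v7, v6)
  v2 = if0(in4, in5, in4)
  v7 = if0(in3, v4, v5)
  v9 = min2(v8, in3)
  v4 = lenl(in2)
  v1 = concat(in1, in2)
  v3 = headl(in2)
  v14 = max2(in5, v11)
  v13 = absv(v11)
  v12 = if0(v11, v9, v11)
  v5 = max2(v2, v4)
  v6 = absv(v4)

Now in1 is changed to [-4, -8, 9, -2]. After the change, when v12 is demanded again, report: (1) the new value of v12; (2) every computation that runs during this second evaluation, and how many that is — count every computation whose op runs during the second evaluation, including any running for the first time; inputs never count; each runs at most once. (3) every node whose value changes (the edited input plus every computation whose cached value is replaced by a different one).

First demand of the output computes:
  v11 = headl([-8, -9, 5]) = -8
  v12 = if0(v11=-8 -> else branch v11) = -8

After the edit, cleaning proceeds:
  v11: a read changed (in1 [-8, -9, 5]->[-4, -8, 9, -2]) — executes, giving -4.
  v12: a read changed (v11 -8->-4; v11 -8->-4) — executes, giving -4.

Demanding v12 again yields -4.
2 computations run: v11, v12.
The nodes whose values change: in1, v11, v12.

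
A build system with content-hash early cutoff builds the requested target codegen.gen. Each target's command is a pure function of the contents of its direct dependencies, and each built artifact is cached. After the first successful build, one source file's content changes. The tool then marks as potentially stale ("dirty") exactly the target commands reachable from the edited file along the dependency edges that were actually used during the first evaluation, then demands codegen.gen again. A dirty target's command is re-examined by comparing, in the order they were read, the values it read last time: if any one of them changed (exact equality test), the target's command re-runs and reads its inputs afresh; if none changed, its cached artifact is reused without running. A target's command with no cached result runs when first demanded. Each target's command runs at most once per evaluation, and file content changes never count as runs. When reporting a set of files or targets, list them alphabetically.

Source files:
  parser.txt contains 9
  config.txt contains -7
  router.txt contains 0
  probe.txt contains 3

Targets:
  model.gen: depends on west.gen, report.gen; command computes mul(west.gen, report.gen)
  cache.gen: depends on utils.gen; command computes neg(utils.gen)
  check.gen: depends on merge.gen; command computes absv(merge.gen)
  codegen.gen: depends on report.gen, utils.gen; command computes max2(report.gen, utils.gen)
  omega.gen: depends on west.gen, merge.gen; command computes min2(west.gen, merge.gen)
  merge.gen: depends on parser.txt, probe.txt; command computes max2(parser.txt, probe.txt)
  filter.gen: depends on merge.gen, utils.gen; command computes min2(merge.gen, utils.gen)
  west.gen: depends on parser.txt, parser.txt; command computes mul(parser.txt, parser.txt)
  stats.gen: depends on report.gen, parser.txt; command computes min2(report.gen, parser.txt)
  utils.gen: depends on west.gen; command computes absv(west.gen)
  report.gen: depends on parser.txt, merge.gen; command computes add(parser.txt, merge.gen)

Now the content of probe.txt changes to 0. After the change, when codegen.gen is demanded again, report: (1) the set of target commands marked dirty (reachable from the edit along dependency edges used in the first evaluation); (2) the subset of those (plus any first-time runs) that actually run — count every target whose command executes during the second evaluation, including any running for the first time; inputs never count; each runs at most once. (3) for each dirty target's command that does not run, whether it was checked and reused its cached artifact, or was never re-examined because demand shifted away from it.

Marked dirty: codegen.gen, merge.gen, report.gen.
Target commands that run: merge.gen — 1 in total.
Checked but reused from cache: codegen.gen, report.gen.
Key observation: the change is absorbed at merge.gen — it re-runs but produces the same value, and the output's value is unchanged.

First evaluation (everything demanded from the output):
  merge.gen = max2(9, 3) = 9
  report.gen = add(9, 9) = 18
  west.gen = mul(9, 9) = 81
  utils.gen = absv(81) = 81
  codegen.gen = max2(18, 81) = 81

Propagation after the edit:
  merge.gen: runs — probe.txt 3->0; result 9 (same value as before).
  report.gen: checked — values it read are unchanged (parser.txt unchanged, merge.gen unchanged); reused cached 18 without running.
  codegen.gen: checked — values it read are unchanged (report.gen unchanged, utils.gen unchanged); reused cached 81 without running.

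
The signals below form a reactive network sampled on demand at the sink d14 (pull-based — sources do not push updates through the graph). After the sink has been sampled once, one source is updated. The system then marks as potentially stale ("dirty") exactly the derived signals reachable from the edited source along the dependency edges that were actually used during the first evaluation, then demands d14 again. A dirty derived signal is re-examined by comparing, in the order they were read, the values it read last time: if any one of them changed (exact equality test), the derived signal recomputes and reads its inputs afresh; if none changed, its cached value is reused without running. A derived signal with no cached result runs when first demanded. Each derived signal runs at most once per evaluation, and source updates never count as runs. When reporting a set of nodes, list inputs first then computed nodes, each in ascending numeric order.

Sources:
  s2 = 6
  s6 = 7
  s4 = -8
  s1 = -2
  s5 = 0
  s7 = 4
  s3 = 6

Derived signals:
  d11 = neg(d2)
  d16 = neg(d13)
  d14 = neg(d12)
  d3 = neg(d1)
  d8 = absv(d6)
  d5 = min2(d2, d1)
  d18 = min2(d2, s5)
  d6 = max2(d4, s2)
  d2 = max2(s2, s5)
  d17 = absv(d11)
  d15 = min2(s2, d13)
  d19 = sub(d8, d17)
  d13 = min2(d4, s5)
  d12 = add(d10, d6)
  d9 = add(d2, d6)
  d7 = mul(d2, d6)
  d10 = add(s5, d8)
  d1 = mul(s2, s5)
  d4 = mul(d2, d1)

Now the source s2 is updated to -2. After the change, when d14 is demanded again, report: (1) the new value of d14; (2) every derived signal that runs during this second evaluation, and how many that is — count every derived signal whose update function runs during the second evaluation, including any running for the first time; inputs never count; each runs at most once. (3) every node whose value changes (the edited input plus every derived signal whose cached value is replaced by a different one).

Initial pass — values computed on the first demand:
  d1 = mul(6, 0) = 0
  d2 = max2(6, 0) = 6
  d4 = mul(6, 0) = 0
  d6 = max2(0, 6) = 6
  d8 = absv(6) = 6
  d10 = add(0, 6) = 6
  d12 = add(6, 6) = 12
  d14 = neg(12) = -12

Second demand — change propagation:
  d1: re-runs because s2 6->-2; new result 0 (unchanged).
  d2: re-runs because s2 6->-2; new result 0.
  d4: re-runs because d2 6->0; new result 0 (unchanged).
  d6: re-runs because s2 6->-2; new result 0.
  d8: re-runs because d6 6->0; new result 0.
  d10: re-runs because d8 6->0; new result 0.
  d12: re-runs because d10 6->0; d6 6->0; new result 0.
  d14: re-runs because d12 12->0; new result 0.

d14 now evaluates to 0.
Run set: d1, d2, d4, d6, d8, d10, d12, d14 (8 run).
Changed values: s2, d2, d6, d8, d10, d12, d14.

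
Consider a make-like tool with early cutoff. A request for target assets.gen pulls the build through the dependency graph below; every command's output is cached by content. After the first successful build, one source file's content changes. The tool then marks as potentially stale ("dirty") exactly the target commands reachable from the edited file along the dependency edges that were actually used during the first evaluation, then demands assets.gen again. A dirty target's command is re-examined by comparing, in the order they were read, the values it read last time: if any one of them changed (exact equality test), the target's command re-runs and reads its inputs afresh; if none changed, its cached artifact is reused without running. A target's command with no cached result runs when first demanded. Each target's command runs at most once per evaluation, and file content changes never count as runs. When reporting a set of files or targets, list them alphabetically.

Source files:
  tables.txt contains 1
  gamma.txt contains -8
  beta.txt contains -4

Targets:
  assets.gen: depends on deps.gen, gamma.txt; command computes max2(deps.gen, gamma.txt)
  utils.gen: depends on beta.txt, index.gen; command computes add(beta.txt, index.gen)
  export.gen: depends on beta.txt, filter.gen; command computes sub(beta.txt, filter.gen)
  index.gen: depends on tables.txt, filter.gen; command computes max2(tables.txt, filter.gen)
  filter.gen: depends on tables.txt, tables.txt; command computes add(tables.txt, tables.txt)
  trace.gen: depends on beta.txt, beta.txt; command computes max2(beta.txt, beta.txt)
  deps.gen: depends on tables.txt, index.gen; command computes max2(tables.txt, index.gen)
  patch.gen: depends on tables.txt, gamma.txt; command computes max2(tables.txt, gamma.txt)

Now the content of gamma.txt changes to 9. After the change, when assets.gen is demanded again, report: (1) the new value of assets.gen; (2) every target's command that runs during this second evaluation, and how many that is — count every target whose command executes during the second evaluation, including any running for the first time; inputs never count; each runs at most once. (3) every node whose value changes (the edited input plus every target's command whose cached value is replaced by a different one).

Demanding assets.gen again yields 9.
1 target commands run: assets.gen.
The nodes whose values change: assets.gen, gamma.txt.

First demand of the output computes:
  filter.gen = add(1, 1) = 2
  index.gen = max2(1, 2) = 2
  deps.gen = max2(1, 2) = 2
  assets.gen = max2(2, -8) = 2

After the edit, cleaning proceeds:
  assets.gen: a read changed (gamma.txt -8->9) — executes, giving 9.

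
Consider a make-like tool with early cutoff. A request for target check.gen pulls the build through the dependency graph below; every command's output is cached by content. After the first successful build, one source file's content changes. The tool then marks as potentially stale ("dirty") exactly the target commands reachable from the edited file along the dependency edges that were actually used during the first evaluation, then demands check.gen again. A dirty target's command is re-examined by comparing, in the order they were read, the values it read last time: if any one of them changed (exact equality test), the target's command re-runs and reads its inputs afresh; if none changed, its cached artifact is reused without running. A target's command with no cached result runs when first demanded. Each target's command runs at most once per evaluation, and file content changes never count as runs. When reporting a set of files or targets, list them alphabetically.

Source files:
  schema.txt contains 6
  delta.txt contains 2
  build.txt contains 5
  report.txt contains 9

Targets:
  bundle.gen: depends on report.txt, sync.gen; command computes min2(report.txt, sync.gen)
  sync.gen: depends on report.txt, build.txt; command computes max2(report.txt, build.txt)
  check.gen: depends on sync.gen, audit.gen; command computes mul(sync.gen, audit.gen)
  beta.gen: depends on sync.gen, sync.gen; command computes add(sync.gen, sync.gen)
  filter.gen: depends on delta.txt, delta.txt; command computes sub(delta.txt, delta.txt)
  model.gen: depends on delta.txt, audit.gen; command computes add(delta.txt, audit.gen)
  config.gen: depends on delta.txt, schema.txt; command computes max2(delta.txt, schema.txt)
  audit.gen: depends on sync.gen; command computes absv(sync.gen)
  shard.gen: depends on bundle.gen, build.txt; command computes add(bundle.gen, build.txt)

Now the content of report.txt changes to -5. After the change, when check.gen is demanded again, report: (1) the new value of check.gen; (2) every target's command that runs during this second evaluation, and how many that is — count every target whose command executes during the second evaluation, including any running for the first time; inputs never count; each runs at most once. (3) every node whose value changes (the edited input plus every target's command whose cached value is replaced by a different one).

Demanding check.gen again yields 25.
3 target commands run: audit.gen, check.gen, sync.gen.
The nodes whose values change: audit.gen, check.gen, report.txt, sync.gen.

First demand of the output computes:
  sync.gen = max2(9, 5) = 9
  audit.gen = absv(9) = 9
  check.gen = mul(9, 9) = 81

After the edit, cleaning proceeds:
  sync.gen: a read changed (report.txt 9->-5) — executes, giving 5.
  audit.gen: a read changed (sync.gen 9->5) — executes, giving 5.
  check.gen: a read changed (sync.gen 9->5; audit.gen 9->5) — executes, giving 25.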